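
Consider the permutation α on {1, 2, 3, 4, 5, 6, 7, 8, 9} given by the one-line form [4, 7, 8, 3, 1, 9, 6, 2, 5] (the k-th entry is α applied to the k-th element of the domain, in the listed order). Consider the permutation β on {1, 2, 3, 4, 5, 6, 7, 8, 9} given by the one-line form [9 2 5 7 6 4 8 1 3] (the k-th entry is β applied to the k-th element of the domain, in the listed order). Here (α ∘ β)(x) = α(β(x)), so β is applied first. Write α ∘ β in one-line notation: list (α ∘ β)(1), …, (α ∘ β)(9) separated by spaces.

5 7 1 6 9 3 2 4 8

(α ∘ β)(x) = α(β(x)). Computing each image: α(β(1)) = α(9) = 5, α(β(2)) = α(2) = 7, α(β(3)) = α(5) = 1, α(β(4)) = α(7) = 6, α(β(5)) = α(6) = 9, α(β(6)) = α(4) = 3, α(β(7)) = α(8) = 2, α(β(8)) = α(1) = 4, α(β(9)) = α(3) = 8.
Hence α ∘ β = [5 7 1 6 9 3 2 4 8].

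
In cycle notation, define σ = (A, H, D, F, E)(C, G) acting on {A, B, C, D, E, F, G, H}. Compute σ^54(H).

A

H lies in the 5-cycle (A, H, D, F, E).
On a 5-cycle, σ^5 is the identity, so σ^54 = σ^4 there (54 ≡ 4 mod 5).
Advancing 4 steps from H: H → D → F → E → A.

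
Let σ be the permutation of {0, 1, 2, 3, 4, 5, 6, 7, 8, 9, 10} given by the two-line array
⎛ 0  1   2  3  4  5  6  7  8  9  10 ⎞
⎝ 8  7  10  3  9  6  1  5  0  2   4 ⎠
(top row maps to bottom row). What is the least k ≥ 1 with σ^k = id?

4

Decomposing into disjoint cycles gives cycle lengths 4, 4, 2, 1.
Since disjoint cycles commute, ord(σ) = lcm(4, 4, 2) = 4.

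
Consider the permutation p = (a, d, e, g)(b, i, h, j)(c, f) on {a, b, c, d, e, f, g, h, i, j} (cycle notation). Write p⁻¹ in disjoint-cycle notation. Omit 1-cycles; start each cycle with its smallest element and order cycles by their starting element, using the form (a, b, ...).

(a, g, e, d)(b, j, h, i)(c, f)

The inverse reverses each cycle.
Reversing each cycle of p and rotating so the smallest element leads gives (a, g, e, d)(b, j, h, i)(c, f).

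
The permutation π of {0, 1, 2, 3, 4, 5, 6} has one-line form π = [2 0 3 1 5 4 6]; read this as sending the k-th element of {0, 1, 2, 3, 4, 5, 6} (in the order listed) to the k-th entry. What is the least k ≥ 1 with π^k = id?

4

Writing π as disjoint cycles, the cycle lengths are 4, 2, 1.
The order of π is the least common multiple of its cycle lengths: lcm(4, 2) = 4.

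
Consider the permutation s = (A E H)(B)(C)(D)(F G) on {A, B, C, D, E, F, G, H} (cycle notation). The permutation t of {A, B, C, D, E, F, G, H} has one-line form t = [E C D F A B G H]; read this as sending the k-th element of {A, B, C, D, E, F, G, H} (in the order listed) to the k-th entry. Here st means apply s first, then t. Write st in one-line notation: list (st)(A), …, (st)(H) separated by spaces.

(st)(x) = t(s(x)). Computing each image: t(s(A)) = t(E) = A, t(s(B)) = t(B) = C, t(s(C)) = t(C) = D, t(s(D)) = t(D) = F, t(s(E)) = t(H) = H, t(s(F)) = t(G) = G, t(s(G)) = t(F) = B, t(s(H)) = t(A) = E.
Hence st = [A C D F H G B E].

A C D F H G B E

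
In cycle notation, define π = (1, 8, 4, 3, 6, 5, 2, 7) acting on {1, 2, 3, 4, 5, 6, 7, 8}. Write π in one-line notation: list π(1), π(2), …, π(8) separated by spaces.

Reading each image from the cycles: 1↦8, 2↦7, 3↦6, 4↦3, 5↦2, 6↦5, 7↦1, 8↦4.
So the one-line form is 8 7 6 3 2 5 1 4.

8 7 6 3 2 5 1 4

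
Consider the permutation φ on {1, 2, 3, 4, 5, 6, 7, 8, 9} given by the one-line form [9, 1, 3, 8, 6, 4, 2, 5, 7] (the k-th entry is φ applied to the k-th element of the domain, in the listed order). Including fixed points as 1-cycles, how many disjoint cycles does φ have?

3

The cycle decomposition is (1 9 7 2)(3)(4 8 5 6), which has 3 cycles (counting 1-cycles).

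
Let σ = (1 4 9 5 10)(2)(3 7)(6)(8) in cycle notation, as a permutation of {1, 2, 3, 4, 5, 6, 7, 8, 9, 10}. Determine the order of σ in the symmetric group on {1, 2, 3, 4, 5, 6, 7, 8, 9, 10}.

The cycle type of σ is (5, 2, 1, 1, 1).
The order is lcm(5, 2) = 10.

10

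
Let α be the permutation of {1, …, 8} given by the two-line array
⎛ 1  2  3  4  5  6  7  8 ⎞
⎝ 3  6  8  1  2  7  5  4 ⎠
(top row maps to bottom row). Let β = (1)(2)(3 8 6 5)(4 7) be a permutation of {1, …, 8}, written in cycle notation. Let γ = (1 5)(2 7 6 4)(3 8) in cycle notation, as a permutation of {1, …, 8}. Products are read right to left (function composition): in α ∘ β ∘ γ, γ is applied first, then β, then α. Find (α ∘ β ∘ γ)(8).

(α ∘ β ∘ γ)(8) = α(β(γ(8))). γ(8) = 3, then β(3) = 8, then α(8) = 4, so the result is 4.

4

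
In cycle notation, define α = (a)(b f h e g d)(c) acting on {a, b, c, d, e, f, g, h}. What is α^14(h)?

g

h lies in the 6-cycle (b f h e g d).
Since the cycle has length 6, α^14 acts on it the same as α^2 (14 mod 6 = 2).
Stepping 2 places around the cycle: h → e → g.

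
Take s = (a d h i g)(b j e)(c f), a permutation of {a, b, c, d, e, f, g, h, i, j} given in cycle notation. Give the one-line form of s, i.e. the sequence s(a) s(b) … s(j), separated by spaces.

Reading each image from the cycles: a→d, b→j, c→f, d→h, e→b, f→c, g→a, h→i, i→g, j→e.
So the one-line form is d j f h b c a i g e.

d j f h b c a i g e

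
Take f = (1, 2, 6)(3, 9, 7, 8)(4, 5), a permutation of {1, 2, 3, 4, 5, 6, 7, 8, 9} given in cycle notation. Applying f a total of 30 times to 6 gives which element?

6

6 lies in the 3-cycle (1, 2, 6).
Powers repeat with period 3 on this cycle, and 30 mod 3 = 0, so f^30(6) = f^0(6).
So f^30(6) = 6.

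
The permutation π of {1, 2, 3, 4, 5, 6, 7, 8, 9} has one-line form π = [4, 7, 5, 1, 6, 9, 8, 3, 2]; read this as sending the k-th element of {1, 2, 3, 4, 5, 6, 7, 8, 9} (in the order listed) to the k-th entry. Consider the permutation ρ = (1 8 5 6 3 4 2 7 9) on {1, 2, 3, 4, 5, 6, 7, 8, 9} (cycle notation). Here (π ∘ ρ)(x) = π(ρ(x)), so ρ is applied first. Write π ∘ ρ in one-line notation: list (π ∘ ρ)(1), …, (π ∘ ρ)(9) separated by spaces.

3 8 1 7 9 5 2 6 4

Chase each element through ρ then π: 1 → 8 → 3; 2 → 7 → 8; 3 → 4 → 1; 4 → 2 → 7; 5 → 6 → 9; 6 → 3 → 5; 7 → 9 → 2; 8 → 5 → 6; 9 → 1 → 4.
So π ∘ ρ in one-line form is 3 8 1 7 9 5 2 6 4.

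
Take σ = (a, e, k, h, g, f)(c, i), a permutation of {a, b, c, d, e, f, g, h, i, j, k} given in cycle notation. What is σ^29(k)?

e

k lies in the 6-cycle (a, e, k, h, g, f).
On a 6-cycle, σ^6 is the identity, so σ^29 = σ^5 there (29 ≡ 5 mod 6).
Advancing 5 steps from k: k → h → g → f → a → e.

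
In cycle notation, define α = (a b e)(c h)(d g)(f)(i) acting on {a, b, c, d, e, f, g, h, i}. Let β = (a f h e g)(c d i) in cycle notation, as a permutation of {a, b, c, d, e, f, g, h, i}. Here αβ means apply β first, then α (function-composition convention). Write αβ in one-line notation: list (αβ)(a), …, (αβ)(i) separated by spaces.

(αβ)(x) = α(β(x)). Computing each image: α(β(a)) = α(f) = f, α(β(b)) = α(b) = e, α(β(c)) = α(d) = g, α(β(d)) = α(i) = i, α(β(e)) = α(g) = d, α(β(f)) = α(h) = c, α(β(g)) = α(a) = b, α(β(h)) = α(e) = a, α(β(i)) = α(c) = h.
Hence αβ = [f e g i d c b a h].

f e g i d c b a h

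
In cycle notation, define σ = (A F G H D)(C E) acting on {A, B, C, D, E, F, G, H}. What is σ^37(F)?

H

F lies in the 5-cycle (A F G H D).
Powers repeat with period 5 on this cycle, and 37 mod 5 = 2, so σ^37(F) = σ^2(F).
Advancing 2 steps from F: F → G → H.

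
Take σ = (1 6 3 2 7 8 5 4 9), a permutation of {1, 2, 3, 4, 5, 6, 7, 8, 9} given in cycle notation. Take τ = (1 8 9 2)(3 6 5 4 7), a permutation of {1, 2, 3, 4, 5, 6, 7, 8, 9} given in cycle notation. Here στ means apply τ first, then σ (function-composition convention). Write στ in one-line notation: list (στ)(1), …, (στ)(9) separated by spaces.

5 6 3 8 9 4 2 1 7

For each element, apply τ then σ: 1 → 8 → 5; 2 → 1 → 6; 3 → 6 → 3; 4 → 7 → 8; 5 → 4 → 9; 6 → 5 → 4; 7 → 3 → 2; 8 → 9 → 1; 9 → 2 → 7.
Collecting the images, στ = [5 6 3 8 9 4 2 1 7].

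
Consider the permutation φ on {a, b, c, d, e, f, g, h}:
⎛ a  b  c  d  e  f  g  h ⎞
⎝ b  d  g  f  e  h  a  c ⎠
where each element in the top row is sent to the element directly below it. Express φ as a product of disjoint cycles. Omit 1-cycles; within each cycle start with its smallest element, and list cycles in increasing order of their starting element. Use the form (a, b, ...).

Iterating φ from a gives a → b → d → f → h → c → g → a; that is the 7-cycle (a, b, d, f, h, c, g).
Continuing from each remaining unvisited element yields (a, b, d, f, h, c, g).

(a, b, d, f, h, c, g)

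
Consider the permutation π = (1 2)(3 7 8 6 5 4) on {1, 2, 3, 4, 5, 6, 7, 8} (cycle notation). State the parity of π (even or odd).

even

The cycle lengths are 6, 2.
A cycle of length ℓ contributes ℓ−1 transpositions, so π is a product of 5 + 1 = 6 transpositions — even.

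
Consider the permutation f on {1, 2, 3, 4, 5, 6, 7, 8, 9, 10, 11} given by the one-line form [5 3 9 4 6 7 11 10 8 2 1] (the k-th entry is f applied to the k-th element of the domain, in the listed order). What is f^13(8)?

3

Tracing 8 → 10 → … returns to 8 after 5 steps, so 8 lies in a 5-cycle (2, 3, 9, 8, 10).
Powers repeat with period 5 on this cycle, and 13 mod 5 = 3, so f^13(8) = f^3(8).
Stepping 3 places around the cycle: 8 → 10 → 2 → 3.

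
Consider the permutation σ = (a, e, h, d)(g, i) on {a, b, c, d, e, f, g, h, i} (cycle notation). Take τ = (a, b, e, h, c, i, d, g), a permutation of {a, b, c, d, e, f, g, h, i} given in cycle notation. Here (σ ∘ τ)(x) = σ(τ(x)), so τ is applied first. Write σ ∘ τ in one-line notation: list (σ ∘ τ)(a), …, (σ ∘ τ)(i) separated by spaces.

(σ ∘ τ)(x) = σ(τ(x)). Computing each image: σ(τ(a)) = σ(b) = b, σ(τ(b)) = σ(e) = h, σ(τ(c)) = σ(i) = g, σ(τ(d)) = σ(g) = i, σ(τ(e)) = σ(h) = d, σ(τ(f)) = σ(f) = f, σ(τ(g)) = σ(a) = e, σ(τ(h)) = σ(c) = c, σ(τ(i)) = σ(d) = a.
Hence σ ∘ τ = [b h g i d f e c a].

b h g i d f e c a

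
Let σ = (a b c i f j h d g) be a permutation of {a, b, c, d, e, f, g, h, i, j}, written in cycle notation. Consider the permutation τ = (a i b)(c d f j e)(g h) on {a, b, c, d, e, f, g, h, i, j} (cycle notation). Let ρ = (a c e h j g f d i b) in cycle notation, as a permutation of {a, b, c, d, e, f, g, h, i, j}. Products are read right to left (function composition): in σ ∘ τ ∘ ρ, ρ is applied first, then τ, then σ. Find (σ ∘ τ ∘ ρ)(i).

(σ ∘ τ ∘ ρ)(i) = σ(τ(ρ(i))). ρ(i) = b, then τ(b) = a, then σ(a) = b, so the result is b.

b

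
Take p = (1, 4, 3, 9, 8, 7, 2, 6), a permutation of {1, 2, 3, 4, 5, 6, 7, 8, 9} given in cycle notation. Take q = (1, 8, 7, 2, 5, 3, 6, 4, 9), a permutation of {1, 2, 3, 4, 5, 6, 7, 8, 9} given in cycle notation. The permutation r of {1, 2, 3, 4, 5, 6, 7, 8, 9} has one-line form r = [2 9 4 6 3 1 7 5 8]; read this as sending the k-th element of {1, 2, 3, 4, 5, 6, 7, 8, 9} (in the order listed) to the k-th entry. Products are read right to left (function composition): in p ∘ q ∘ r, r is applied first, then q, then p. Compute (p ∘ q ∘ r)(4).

(p ∘ q ∘ r)(4) = p(q(r(4))). r(4) = 6, then q(6) = 4, then p(4) = 3, so the result is 3.

3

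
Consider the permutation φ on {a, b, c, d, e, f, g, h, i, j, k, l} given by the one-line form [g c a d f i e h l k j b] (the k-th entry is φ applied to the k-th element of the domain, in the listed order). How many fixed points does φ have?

2

The fixed points (elements with φ(x) = x) are {d, h}, so there are 2.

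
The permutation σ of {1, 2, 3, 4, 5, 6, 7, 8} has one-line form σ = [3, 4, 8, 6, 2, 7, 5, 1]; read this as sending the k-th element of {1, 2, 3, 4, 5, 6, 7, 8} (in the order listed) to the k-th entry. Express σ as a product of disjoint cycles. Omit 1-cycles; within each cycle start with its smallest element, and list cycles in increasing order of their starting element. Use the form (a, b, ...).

(1, 3, 8)(2, 4, 6, 7, 5)

Start at 1 and follow images: 1 → 3 → 8 → 1, giving the cycle (1, 3, 8).
Repeating from the next unused element and collecting all non-trivial cycles gives (1, 3, 8)(2, 4, 6, 7, 5).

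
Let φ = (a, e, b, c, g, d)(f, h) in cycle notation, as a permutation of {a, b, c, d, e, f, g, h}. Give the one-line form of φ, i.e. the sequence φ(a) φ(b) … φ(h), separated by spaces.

Each element maps to the next entry in its cycle (wrapping to the front): a→e, b→c, c→g, d→a, e→b, f→h, g→d, h→f.
So the one-line form is e c g a b h d f.

e c g a b h d f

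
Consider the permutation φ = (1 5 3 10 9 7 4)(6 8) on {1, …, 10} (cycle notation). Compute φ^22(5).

5 lies in the 7-cycle (1 5 3 10 9 7 4).
Powers repeat with period 7 on this cycle, and 22 mod 7 = 1, so φ^22(5) = φ^1(5).
Stepping 1 place around the cycle: 5 → 3.

3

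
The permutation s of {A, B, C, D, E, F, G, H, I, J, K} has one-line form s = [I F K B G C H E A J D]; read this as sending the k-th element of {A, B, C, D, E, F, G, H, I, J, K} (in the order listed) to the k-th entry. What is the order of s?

30

The disjoint-cycle form of s has cycle lengths 5, 3, 2, 1.
The order of s is the least common multiple of its cycle lengths: lcm(5, 3, 2) = 30.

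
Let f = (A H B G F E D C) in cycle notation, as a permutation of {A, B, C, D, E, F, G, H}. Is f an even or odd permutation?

odd

The cycle lengths are 8.
A cycle of length ℓ contributes ℓ−1 transpositions, so f is a product of 7 transpositions — odd.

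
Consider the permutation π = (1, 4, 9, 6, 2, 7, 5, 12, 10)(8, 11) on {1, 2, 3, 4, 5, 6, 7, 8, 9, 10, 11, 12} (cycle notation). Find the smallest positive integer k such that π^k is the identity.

18

The cycle type of π is (9, 2, 1).
The order of π is the least common multiple of its cycle lengths: lcm(9, 2) = 18.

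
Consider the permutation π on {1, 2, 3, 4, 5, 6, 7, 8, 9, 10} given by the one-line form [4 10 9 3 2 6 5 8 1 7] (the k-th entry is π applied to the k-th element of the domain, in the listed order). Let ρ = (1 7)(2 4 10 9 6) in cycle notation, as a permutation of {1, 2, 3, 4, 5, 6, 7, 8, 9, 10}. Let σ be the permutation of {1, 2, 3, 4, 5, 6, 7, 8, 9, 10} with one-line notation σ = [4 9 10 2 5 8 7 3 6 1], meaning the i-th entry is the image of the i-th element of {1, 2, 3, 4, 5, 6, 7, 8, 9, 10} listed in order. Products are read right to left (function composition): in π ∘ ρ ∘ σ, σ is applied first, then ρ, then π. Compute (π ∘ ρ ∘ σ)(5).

2

(π ∘ ρ ∘ σ)(5) = π(ρ(σ(5))). σ(5) = 5, then ρ(5) = 5, then π(5) = 2, so the result is 2.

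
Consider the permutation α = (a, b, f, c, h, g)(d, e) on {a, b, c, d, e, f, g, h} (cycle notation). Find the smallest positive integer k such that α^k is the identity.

6

The cycle type of α is (6, 2).
The order of α is the least common multiple of its cycle lengths: lcm(6, 2) = 6.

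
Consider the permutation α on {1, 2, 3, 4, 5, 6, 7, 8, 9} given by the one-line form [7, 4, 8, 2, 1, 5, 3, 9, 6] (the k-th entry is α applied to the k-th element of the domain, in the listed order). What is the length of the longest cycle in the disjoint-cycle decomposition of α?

Decomposing into disjoint cycles gives (1, 7, 3, 8, 9, 6, 5)(2, 4); the longest has length 7.

7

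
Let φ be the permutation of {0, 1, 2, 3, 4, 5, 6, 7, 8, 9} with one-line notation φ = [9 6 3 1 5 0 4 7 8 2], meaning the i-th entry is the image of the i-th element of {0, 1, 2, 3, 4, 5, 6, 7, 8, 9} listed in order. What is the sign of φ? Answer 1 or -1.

In disjoint-cycle form the cycle lengths are 8, 1, 1.
A cycle of length ℓ contributes ℓ−1 transpositions, so φ is a product of 7 transpositions — odd.

-1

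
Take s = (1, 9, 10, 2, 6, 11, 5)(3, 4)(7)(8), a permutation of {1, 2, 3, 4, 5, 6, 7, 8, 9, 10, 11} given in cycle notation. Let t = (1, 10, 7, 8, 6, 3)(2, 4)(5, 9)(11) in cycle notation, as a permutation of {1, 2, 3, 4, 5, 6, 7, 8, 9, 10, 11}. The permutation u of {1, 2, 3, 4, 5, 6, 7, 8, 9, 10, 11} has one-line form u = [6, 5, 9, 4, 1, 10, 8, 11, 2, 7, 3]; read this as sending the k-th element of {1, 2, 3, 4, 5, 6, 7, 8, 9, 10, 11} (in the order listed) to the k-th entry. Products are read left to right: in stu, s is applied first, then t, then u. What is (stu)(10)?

4

(stu)(10) = u(t(s(10))). s(10) = 2, then t(2) = 4, then u(4) = 4, so the result is 4.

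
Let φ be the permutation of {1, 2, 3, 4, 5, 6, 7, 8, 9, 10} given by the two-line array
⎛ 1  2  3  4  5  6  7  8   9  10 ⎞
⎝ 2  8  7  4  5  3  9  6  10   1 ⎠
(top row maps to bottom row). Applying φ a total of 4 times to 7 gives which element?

2

Tracing 7 → 9 → … returns to 7 after 8 steps, so 7 lies in an 8-cycle (1, 2, 8, 6, 3, 7, 9, 10).
Stepping 4 places around the cycle: 7 → 9 → 10 → 1 → 2.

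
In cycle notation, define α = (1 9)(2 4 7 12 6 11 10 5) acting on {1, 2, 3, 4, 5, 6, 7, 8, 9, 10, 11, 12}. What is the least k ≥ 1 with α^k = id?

8

The disjoint cycles have lengths 8, 2, 1, 1.
The order of α is the least common multiple of its cycle lengths: lcm(8, 2) = 8.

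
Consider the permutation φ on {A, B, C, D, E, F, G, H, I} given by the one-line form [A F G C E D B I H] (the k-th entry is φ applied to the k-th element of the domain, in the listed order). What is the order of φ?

10

Writing φ as disjoint cycles, the cycle lengths are 5, 2, 1, 1.
Since disjoint cycles commute, ord(φ) = lcm(5, 2) = 10.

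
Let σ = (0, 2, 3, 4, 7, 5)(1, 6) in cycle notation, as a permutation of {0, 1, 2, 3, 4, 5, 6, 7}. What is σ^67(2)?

3

2 lies in the 6-cycle (0, 2, 3, 4, 7, 5).
On a 6-cycle, σ^6 is the identity, so σ^67 = σ^1 there (67 ≡ 1 mod 6).
Stepping 1 place around the cycle: 2 → 3.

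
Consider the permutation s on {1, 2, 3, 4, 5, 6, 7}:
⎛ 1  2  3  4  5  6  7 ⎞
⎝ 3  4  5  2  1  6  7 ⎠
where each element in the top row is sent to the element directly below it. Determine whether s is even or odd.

odd

In disjoint-cycle form the cycle lengths are 3, 2, 1, 1.
A cycle of length ℓ contributes ℓ−1 transpositions, so s is a product of 2 + 1 = 3 transpositions — odd.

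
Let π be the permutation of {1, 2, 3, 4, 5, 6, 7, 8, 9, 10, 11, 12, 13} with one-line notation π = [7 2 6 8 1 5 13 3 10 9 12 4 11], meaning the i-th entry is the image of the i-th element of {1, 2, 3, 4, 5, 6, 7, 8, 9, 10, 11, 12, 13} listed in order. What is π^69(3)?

8

Tracing 3 → 6 → … returns to 3 after 10 steps, so 3 lies in a 10-cycle (1 7 13 11 12 4 8 3 6 5).
Powers repeat with period 10 on this cycle, and 69 mod 10 = 9, so π^69(3) = π^9(3).
Stepping 9 places around the cycle: 3 → 6 → 5 → 1 → 7 → 13 → 11 → 12 → 4 → 8.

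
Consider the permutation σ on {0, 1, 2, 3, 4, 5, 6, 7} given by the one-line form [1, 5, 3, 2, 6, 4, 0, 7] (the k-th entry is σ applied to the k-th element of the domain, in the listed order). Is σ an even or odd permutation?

In disjoint-cycle form the cycle lengths are 5, 2, 1.
A cycle of length ℓ contributes ℓ−1 transpositions, so σ is a product of 4 + 1 = 5 transpositions — odd.

odd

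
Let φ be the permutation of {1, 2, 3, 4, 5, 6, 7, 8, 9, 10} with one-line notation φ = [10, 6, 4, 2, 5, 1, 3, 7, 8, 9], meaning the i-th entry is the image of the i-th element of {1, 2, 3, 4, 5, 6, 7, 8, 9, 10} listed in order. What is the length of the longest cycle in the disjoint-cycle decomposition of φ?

Decomposing into disjoint cycles gives (1 10 9 8 7 3 4 2 6); the longest has length 9.

9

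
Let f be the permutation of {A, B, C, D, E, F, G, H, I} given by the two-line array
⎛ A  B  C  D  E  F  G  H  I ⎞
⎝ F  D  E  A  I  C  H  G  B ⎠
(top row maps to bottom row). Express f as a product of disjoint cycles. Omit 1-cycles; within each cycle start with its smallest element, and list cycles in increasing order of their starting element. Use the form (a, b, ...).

Iterating f from A gives A → F → C → E → I → B → D → A; that is the 7-cycle (A, F, C, E, I, B, D).
Continuing from each remaining unvisited element yields (A, F, C, E, I, B, D)(G, H).

(A, F, C, E, I, B, D)(G, H)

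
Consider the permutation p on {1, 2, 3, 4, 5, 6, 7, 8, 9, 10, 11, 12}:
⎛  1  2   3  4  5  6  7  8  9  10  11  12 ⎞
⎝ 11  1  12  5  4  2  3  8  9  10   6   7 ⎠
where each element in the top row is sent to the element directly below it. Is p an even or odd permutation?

In disjoint-cycle form the cycle lengths are 4, 3, 2, 1, 1, 1.
A cycle is odd iff its length is even; p has 2 even-length cycles, so sgn(p) = (−1)^2 and p is even.

even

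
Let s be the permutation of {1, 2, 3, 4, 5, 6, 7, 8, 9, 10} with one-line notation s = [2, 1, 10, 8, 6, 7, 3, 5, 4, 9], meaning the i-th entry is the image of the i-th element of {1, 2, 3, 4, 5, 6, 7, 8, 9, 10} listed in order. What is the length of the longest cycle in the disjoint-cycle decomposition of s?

8

Decomposing into disjoint cycles gives (1, 2)(3, 10, 9, 4, 8, 5, 6, 7); the longest has length 8.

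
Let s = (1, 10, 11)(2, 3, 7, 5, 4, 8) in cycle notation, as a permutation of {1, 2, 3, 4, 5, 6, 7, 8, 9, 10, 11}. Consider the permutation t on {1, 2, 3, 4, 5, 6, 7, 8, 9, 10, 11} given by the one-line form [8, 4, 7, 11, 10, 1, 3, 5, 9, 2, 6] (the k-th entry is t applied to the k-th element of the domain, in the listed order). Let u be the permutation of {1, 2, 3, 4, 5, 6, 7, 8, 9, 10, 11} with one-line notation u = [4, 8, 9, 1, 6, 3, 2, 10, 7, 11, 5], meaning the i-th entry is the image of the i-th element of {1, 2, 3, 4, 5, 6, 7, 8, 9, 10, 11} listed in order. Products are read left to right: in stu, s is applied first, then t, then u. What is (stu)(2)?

Apply the permutations in order: s(2) = 3, then t(3) = 7, then u(7) = 2. So (stu)(2) = 2.

2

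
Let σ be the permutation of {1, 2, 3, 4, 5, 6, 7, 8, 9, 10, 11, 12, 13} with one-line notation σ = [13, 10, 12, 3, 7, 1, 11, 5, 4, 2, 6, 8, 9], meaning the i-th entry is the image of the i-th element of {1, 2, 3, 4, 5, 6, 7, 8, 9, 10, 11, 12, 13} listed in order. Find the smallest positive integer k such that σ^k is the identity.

Writing σ as disjoint cycles, the cycle lengths are 11, 2.
The order is lcm(11, 2) = 22.

22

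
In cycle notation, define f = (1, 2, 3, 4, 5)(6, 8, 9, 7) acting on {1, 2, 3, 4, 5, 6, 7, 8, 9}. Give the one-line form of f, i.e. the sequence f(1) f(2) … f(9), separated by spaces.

Reading each image from the cycles: 1→2, 2→3, 3→4, 4→5, 5→1, 6→8, 7→6, 8→9, 9→7.
Listing these in domain order gives 2 3 4 5 1 8 6 9 7.

2 3 4 5 1 8 6 9 7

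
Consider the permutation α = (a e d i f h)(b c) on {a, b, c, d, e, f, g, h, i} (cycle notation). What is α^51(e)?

e lies in the 6-cycle (a e d i f h).
Powers repeat with period 6 on this cycle, and 51 mod 6 = 3, so α^51(e) = α^3(e).
Advancing 3 steps from e: e → d → i → f.

f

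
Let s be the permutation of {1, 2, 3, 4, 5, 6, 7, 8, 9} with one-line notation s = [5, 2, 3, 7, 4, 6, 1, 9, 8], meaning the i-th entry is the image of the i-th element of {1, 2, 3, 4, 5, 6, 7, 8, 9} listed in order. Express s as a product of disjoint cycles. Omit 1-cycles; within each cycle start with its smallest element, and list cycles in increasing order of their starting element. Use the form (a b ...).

(1 5 4 7)(8 9)

Start at 1 and follow images: 1 → 5 → 4 → 7 → 1, giving the cycle (1 5 4 7).
Repeating from the next unused element and collecting all non-trivial cycles gives (1 5 4 7)(8 9).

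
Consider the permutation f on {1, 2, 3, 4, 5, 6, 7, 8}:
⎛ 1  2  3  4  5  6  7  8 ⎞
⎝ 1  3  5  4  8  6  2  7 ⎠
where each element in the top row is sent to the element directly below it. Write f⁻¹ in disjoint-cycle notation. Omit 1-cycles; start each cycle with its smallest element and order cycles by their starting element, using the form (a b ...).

The cycle decomposition of f is (2 3 5 8 7).
The inverse reverses every cycle; in canonical form, f⁻¹ = (2 7 8 5 3).

(2 7 8 5 3)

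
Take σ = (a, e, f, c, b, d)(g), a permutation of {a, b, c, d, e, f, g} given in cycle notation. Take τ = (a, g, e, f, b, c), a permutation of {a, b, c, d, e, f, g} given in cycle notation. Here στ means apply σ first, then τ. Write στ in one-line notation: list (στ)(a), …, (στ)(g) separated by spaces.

f d c g b a e

(στ)(x) = τ(σ(x)). Computing each image: τ(σ(a)) = τ(e) = f, τ(σ(b)) = τ(d) = d, τ(σ(c)) = τ(b) = c, τ(σ(d)) = τ(a) = g, τ(σ(e)) = τ(f) = b, τ(σ(f)) = τ(c) = a, τ(σ(g)) = τ(g) = e.
Hence στ = [f d c g b a e].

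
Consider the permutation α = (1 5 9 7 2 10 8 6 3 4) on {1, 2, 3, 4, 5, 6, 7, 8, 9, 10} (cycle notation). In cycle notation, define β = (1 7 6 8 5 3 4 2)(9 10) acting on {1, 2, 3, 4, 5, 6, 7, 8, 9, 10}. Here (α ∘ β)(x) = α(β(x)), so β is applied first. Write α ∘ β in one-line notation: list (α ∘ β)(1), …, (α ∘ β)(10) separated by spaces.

2 5 1 10 4 6 3 9 8 7

(α ∘ β)(x) = α(β(x)). Computing each image: α(β(1)) = α(7) = 2, α(β(2)) = α(1) = 5, α(β(3)) = α(4) = 1, α(β(4)) = α(2) = 10, α(β(5)) = α(3) = 4, α(β(6)) = α(8) = 6, α(β(7)) = α(6) = 3, α(β(8)) = α(5) = 9, α(β(9)) = α(10) = 8, α(β(10)) = α(9) = 7.
Hence α ∘ β = [2 5 1 10 4 6 3 9 8 7].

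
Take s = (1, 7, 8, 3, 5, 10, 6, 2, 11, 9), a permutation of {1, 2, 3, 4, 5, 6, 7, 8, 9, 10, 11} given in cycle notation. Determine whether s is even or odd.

odd

The cycle lengths are 10, 1.
A cycle of length ℓ contributes ℓ−1 transpositions, so s is a product of 9 transpositions — odd.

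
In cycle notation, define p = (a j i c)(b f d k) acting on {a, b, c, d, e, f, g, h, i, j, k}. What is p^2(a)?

a lies in the 4-cycle (a j i c).
Stepping 2 places around the cycle: a → j → i.

i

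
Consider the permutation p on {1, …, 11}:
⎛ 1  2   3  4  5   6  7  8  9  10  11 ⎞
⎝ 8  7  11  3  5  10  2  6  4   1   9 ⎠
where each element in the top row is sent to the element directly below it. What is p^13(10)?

Tracing 10 → 1 → … returns to 10 after 4 steps, so 10 lies in a 4-cycle (1, 8, 6, 10).
Since the cycle has length 4, p^13 acts on it the same as p^1 (13 mod 4 = 1).
Advancing 1 step from 10: 10 → 1.

1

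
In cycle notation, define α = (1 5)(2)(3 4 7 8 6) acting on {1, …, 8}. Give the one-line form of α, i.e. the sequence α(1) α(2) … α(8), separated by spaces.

5 2 4 7 1 3 8 6

Image by image: 1→5, 2→2, 3→4, 4→7, 5→1, 6→3, 7→8, 8→6.
So the one-line form is 5 2 4 7 1 3 8 6.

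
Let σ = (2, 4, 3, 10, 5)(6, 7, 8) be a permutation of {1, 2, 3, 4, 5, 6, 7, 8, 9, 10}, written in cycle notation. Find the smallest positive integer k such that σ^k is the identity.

15

The cycle type of σ is (5, 3, 1, 1).
The order of σ is the least common multiple of its cycle lengths: lcm(5, 3) = 15.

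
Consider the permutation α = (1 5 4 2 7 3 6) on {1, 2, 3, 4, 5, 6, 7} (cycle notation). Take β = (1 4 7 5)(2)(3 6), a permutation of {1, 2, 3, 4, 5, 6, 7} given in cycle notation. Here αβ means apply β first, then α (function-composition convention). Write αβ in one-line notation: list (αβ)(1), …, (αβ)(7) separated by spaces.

(αβ)(x) = α(β(x)). Computing each image: α(β(1)) = α(4) = 2, α(β(2)) = α(2) = 7, α(β(3)) = α(6) = 1, α(β(4)) = α(7) = 3, α(β(5)) = α(1) = 5, α(β(6)) = α(3) = 6, α(β(7)) = α(5) = 4.
Hence αβ = [2 7 1 3 5 6 4].

2 7 1 3 5 6 4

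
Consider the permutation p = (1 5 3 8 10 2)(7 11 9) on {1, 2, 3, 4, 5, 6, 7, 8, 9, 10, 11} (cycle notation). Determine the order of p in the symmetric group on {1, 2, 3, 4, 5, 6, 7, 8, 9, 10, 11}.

6

The disjoint cycles have lengths 6, 3, 1, 1.
The order of p is the least common multiple of its cycle lengths: lcm(6, 3) = 6.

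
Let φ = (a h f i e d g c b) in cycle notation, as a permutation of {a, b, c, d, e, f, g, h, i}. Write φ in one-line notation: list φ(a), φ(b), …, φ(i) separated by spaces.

Image by image: a→h, b→a, c→b, d→g, e→d, f→i, g→c, h→f, i→e.
So the one-line form is h a b g d i c f e.

h a b g d i c f e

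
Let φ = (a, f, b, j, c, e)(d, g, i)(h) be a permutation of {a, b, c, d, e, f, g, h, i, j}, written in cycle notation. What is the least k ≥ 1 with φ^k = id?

6

The cycle type of φ is (6, 3, 1).
The order of φ is the least common multiple of its cycle lengths: lcm(6, 3) = 6.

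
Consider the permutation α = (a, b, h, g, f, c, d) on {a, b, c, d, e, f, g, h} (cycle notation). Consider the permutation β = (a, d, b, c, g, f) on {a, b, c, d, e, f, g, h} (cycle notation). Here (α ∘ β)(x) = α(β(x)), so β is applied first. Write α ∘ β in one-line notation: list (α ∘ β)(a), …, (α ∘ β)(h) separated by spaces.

For each element, apply β then α: a → d → a; b → c → d; c → g → f; d → b → h; e → e → e; f → a → b; g → f → c; h → h → g.
Collecting the images, α ∘ β = [a d f h e b c g].

a d f h e b c g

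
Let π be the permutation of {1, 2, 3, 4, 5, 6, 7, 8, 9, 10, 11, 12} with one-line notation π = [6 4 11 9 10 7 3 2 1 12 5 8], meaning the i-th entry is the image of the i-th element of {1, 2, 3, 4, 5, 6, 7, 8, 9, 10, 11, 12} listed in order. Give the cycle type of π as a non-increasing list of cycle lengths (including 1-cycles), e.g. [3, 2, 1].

The disjoint cycles are (1, 6, 7, 3, 11, 5, 10, 12, 8, 2, 4, 9), with lengths 12 in non-increasing order.

[12]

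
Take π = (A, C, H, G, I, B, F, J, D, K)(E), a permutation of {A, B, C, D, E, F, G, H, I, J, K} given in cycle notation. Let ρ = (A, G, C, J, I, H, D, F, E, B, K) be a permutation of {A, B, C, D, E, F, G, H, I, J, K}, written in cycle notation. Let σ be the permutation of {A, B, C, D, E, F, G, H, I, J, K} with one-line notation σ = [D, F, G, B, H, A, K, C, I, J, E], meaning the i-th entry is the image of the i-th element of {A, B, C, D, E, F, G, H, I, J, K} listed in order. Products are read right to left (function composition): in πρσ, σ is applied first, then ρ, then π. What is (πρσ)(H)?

D

Chase H: σ(H) = C; ρ(C) = J; π(J) = D. Hence (πρσ)(H) = D.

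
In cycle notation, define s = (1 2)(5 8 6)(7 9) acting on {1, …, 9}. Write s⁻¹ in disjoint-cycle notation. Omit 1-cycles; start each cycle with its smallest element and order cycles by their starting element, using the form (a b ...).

(1 2)(5 6 8)(7 9)

If s sends a → b within a cycle, s⁻¹ sends b → a; equivalently, reverse each cycle.
After reversing and putting each cycle's least element first, s⁻¹ = (1 2)(5 6 8)(7 9).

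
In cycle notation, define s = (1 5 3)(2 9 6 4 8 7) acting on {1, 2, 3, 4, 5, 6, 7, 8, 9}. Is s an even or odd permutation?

The cycle lengths are 6, 3.
A cycle is odd iff its length is even; s has 1 even-length cycle, so sgn(s) = (−1)^1 and s is odd.

odd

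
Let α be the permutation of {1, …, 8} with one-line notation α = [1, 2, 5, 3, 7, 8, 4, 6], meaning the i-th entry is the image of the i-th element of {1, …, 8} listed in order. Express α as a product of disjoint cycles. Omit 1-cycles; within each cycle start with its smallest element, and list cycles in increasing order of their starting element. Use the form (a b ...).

(3 5 7 4)(6 8)

Start at 3 and follow images: 3 → 5 → 7 → 4 → 3, giving the cycle (3 5 7 4).
Repeating from the next unused element and collecting all non-trivial cycles gives (3 5 7 4)(6 8).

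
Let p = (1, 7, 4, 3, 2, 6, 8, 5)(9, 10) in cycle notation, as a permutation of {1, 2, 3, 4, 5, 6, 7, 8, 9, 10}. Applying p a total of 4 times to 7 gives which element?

6

7 lies in the 8-cycle (1, 7, 4, 3, 2, 6, 8, 5).
Advancing 4 steps from 7: 7 → 4 → 3 → 2 → 6.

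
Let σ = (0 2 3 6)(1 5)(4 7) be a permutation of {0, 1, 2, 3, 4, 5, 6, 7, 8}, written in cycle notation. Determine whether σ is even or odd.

The cycle lengths are 4, 2, 2, 1.
A cycle of length ℓ contributes ℓ−1 transpositions, so σ is a product of 3 + 1 + 1 = 5 transpositions — odd.

odd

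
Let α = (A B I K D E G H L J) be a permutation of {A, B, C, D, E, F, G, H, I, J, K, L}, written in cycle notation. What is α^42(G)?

G lies in the 10-cycle (A B I K D E G H L J).
Powers repeat with period 10 on this cycle, and 42 mod 10 = 2, so α^42(G) = α^2(G).
Stepping 2 places around the cycle: G → H → L.

L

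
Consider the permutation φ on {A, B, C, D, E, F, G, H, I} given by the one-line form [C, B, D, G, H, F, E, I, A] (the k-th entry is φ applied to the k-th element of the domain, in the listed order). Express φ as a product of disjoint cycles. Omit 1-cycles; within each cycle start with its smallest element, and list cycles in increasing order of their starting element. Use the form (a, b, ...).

(A, C, D, G, E, H, I)

Start at A and follow images: A → C → D → G → E → H → I → A, giving the cycle (A, C, D, G, E, H, I).
Repeating from the next unused element and collecting all non-trivial cycles gives (A, C, D, G, E, H, I).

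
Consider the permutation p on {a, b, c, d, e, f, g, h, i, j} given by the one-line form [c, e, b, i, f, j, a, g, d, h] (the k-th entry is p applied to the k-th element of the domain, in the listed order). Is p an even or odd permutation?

even

In disjoint-cycle form the cycle lengths are 8, 2.
A cycle of length ℓ contributes ℓ−1 transpositions, so p is a product of 7 + 1 = 8 transpositions — even.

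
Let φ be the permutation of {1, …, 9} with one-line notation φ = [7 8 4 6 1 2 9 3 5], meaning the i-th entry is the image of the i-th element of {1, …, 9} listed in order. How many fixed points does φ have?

0

No element satisfies φ(x) = x, so there are 0 fixed points.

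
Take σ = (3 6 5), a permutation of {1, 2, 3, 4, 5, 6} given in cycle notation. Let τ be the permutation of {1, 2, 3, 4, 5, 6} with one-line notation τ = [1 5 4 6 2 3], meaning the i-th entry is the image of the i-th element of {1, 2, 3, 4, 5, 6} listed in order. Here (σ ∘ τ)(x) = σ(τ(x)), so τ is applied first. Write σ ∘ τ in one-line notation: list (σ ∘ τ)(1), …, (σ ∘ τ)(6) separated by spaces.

1 3 4 5 2 6

Chase each element through τ then σ: 1 → 1 → 1; 2 → 5 → 3; 3 → 4 → 4; 4 → 6 → 5; 5 → 2 → 2; 6 → 3 → 6.
Collecting the images, σ ∘ τ = [1 3 4 5 2 6].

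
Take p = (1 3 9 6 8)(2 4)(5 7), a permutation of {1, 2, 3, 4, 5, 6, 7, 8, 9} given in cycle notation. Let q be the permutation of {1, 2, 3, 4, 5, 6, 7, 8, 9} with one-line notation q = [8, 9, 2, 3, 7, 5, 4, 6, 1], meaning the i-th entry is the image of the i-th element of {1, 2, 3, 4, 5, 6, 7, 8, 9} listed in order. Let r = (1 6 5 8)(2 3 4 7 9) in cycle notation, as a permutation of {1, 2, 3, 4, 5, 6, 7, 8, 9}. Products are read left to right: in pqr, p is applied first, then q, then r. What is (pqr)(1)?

Chase 1: p(1) = 3; q(3) = 2; r(2) = 3. Hence (pqr)(1) = 3.

3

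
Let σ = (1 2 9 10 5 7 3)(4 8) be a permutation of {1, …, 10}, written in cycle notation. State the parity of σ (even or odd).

odd

The cycle lengths are 7, 2, 1.
A cycle of length ℓ contributes ℓ−1 transpositions, so σ is a product of 6 + 1 = 7 transpositions — odd.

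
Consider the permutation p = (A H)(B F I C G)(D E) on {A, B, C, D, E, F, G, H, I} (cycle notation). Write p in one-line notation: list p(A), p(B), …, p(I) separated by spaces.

Reading each image from the cycles: A↦H, B↦F, C↦G, D↦E, E↦D, F↦I, G↦B, H↦A, I↦C.
So the one-line form is H F G E D I B A C.

H F G E D I B A C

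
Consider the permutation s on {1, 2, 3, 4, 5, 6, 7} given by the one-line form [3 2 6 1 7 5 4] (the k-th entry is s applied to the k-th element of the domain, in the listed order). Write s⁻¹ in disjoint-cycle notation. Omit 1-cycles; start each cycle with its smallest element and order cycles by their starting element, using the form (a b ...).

(1 4 7 5 6 3)

The cycle decomposition of s is (1 3 6 5 7 4).
The inverse reverses every cycle; in canonical form, s⁻¹ = (1 4 7 5 6 3).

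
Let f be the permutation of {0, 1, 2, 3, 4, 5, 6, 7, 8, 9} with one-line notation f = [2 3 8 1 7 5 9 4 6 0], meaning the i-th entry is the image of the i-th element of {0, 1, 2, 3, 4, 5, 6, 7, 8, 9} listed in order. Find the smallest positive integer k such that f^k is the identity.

The disjoint-cycle form of f has cycle lengths 5, 2, 2, 1.
Since disjoint cycles commute, ord(f) = lcm(5, 2, 2) = 10.

10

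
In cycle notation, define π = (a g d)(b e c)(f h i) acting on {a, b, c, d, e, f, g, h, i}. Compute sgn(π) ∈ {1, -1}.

The cycle lengths are 3, 3, 3.
A cycle is odd iff its length is even; π has 0 even-length cycles, so sgn(π) = (−1)^0 and π is even.

1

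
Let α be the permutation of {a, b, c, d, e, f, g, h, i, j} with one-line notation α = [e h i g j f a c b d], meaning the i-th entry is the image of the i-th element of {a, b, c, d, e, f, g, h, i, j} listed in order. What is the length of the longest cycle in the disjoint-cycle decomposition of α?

Decomposing into disjoint cycles gives (a e j d g)(b h c i); the longest has length 5.

5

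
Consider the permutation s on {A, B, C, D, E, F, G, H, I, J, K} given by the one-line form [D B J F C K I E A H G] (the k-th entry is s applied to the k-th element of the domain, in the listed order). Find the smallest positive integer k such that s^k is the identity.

Writing s as disjoint cycles, the cycle lengths are 6, 4, 1.
Since disjoint cycles commute, ord(s) = lcm(6, 4) = 12.

12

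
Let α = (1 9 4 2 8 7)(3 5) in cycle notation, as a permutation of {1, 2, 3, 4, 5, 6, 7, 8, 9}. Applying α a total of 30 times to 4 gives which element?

4 lies in the 6-cycle (1 9 4 2 8 7).
Powers repeat with period 6 on this cycle, and 30 mod 6 = 0, so α^30(4) = α^0(4).
So α^30(4) = 4.

4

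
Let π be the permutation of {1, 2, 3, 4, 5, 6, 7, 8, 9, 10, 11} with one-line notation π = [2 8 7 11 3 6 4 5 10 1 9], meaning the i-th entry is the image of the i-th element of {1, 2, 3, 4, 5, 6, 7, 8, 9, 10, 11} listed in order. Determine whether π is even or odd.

In disjoint-cycle form the cycle lengths are 10, 1.
A cycle is odd iff its length is even; π has 1 even-length cycle, so sgn(π) = (−1)^1 and π is odd.

odd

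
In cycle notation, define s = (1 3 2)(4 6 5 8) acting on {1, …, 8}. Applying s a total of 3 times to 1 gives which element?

1

1 lies in the 3-cycle (1 3 2).
Since the cycle has length 3, s^3 acts on it the same as s^0 (3 mod 3 = 0).
So s^3(1) = 1.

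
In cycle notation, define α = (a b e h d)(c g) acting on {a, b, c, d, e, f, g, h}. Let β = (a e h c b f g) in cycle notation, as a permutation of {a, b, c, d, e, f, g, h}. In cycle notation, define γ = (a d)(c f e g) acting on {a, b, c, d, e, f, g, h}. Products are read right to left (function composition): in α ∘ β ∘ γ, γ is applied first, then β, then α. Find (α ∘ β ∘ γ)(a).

Chase a: γ(a) = d; β(d) = d; α(d) = a. Hence (α ∘ β ∘ γ)(a) = a.

a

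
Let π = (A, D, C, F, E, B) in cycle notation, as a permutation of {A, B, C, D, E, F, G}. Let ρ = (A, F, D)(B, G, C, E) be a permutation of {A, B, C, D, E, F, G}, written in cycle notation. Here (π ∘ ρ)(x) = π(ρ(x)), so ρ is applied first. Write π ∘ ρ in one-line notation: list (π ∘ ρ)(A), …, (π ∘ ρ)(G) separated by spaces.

For each element, apply ρ then π: A → F → E; B → G → G; C → E → B; D → A → D; E → B → A; F → D → C; G → C → F.
So π ∘ ρ in one-line form is E G B D A C F.

E G B D A C F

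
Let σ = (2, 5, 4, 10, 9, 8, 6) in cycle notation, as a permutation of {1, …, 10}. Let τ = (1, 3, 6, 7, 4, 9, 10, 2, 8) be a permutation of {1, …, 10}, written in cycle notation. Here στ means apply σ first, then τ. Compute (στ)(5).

(στ)(5) = τ(σ(5)). σ(5) = 4, then τ(4) = 9. So (στ)(5) = 9.

9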